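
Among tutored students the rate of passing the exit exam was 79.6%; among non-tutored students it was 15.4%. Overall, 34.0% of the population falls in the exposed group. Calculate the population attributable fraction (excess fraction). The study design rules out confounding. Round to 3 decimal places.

PAF ≈ 0.586

p₁ = 0.796, p₀ = 0.154.
Overall risk P(Y=1) = π·p₁ + (1−π)·p₀ = 0.34×0.796 + 0.66×0.154 = 0.37228.
Under exogeneity, PAF = [P(Y=1) − p₀] / P(Y=1).
PAF = (0.37228 − 0.154) / 0.37228 ≈ 0.5863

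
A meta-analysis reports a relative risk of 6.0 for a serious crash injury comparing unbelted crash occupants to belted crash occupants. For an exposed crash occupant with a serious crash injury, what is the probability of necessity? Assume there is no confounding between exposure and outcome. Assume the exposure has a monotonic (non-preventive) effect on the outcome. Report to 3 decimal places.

PN ≈ 0.833

Under exogeneity and monotonicity, PN = (RR − 1) / RR = 1 − 1/RR.
PN = (6.0 − 1) / 6.0 = 5 / 6.0 ≈ 0.8333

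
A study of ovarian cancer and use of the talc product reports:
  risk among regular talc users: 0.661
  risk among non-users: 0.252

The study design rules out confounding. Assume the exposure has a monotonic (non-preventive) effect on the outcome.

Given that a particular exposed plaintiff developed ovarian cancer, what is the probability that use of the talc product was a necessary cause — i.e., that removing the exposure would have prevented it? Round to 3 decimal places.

PN ≈ 0.619

Let p₁ = 0.661, p₀ = 0.252.
Under exogeneity and monotonicity, PN = (p₁ − p₀) / p₁.
PN = (0.661 − 0.252) / 0.661 = 0.409 / 0.661 ≈ 0.6188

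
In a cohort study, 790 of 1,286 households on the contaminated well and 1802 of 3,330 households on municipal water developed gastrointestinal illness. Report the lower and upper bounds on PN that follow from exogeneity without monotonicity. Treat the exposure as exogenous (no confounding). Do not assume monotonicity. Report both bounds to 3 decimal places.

0.119 ≤ PN ≤ 0.747

p₁ = P(outcome | exposed) = 790/1286 = 0.61431
p₀ = P(outcome | unexposed) = 1802/3330 = 0.54114
Under exogeneity alone the bounds on PN are max{0,(p₁−p₀)/p₁} ≤ PN ≤ min{1,(1−p₀)/p₁}.
  lower = (p₁ − p₀)/p₁ = 0.073167 / 0.61431 ≈ 0.1191
  upper = min{1, (1 − p₀)/p₁} = 0.45886 / 0.61431 ≈ 0.7470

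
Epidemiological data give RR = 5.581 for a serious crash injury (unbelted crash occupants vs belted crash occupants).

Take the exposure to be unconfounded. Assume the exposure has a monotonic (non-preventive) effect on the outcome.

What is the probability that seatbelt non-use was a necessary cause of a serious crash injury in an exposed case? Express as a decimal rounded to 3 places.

PN ≈ 0.821

Under exogeneity and monotonicity, PN = (RR − 1) / RR = 1 − 1/RR.
PN = (5.581 − 1) / 5.581 = 4.581 / 5.581 ≈ 0.8208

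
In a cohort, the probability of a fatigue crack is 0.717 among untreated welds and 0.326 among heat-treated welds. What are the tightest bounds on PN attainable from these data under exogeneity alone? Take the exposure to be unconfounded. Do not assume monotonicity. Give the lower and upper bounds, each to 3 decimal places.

Let p₁ = 0.717, p₀ = 0.326.
Under exogeneity alone the bounds on PN are max{0,(p₁−p₀)/p₁} ≤ PN ≤ min{1,(1−p₀)/p₁}.
  lower = (p₁ − p₀)/p₁ = 0.391 / 0.717 ≈ 0.5453
  upper = min{1, (1 − p₀)/p₁} = 0.674 / 0.717 ≈ 0.9400

0.545 ≤ PN ≤ 0.940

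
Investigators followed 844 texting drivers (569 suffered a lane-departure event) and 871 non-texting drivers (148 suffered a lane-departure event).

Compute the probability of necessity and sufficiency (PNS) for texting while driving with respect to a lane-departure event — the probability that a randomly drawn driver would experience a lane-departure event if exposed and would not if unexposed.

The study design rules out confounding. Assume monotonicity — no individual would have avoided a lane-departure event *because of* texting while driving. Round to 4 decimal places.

p₁ = P(outcome | exposed) = 569/844 = 0.67417
p₀ = P(outcome | unexposed) = 148/871 = 0.16992
Under exogeneity and monotonicity, PNS = p₁ − p₀.
PNS = 0.67417 − 0.16992 = 0.50425

PNS ≈ 0.5043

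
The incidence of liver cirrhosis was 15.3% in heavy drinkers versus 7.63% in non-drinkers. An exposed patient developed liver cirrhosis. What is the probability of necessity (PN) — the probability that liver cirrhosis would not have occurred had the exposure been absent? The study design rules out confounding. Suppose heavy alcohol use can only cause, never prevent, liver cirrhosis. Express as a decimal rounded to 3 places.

PN ≈ 0.501

p₁ = 0.153, p₀ = 0.0763.
Under exogeneity and monotonicity, PN = (p₁ − p₀) / p₁.
PN = (0.153 − 0.0763) / 0.153 = 0.0767 / 0.153 ≈ 0.5013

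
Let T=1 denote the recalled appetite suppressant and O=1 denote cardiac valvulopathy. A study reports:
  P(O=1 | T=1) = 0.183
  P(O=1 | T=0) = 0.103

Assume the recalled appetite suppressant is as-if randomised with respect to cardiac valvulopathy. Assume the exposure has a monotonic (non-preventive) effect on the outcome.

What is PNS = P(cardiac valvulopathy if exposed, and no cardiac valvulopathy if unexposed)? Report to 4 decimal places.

Let p₁ = 0.183, p₀ = 0.103.
Under exogeneity and monotonicity, PNS = p₁ − p₀.
PNS = 0.183 − 0.103 = 0.08

PNS ≈ 0.0800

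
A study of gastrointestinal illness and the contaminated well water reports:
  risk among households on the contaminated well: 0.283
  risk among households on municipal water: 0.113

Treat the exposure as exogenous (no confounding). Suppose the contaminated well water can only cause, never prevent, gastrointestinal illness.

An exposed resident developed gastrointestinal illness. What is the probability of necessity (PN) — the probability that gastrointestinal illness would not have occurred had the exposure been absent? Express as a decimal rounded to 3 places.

PN ≈ 0.601

Let p₁ = 0.283, p₀ = 0.113.
Under exogeneity and monotonicity, PN = (p₁ − p₀) / p₁.
PN = (0.283 − 0.113) / 0.283 = 0.17 / 0.283 ≈ 0.6007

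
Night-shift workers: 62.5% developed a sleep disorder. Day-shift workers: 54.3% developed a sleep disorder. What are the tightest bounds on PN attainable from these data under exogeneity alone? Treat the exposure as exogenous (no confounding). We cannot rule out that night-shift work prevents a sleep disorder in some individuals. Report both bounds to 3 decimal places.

0.131 ≤ PN ≤ 0.731

p₁ = 0.625, p₀ = 0.543.
Under exogeneity alone the bounds on PN are max{0,(p₁−p₀)/p₁} ≤ PN ≤ min{1,(1−p₀)/p₁}.
  lower = (p₁ − p₀)/p₁ = 0.082 / 0.625 ≈ 0.1312
  upper = min{1, (1 − p₀)/p₁} = 0.457 / 0.625 ≈ 0.7312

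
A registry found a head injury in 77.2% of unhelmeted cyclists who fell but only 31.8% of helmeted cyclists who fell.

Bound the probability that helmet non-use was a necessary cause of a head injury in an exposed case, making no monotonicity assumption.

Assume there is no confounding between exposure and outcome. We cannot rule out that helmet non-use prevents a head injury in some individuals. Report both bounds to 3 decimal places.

0.588 ≤ PN ≤ 0.883

p₁ = 0.772, p₀ = 0.318.
Under exogeneity alone the bounds on PN are max{0,(p₁−p₀)/p₁} ≤ PN ≤ min{1,(1−p₀)/p₁}.
  lower = (p₁ − p₀)/p₁ = 0.454 / 0.772 ≈ 0.5881
  upper = min{1, (1 − p₀)/p₁} = 0.682 / 0.772 ≈ 0.8834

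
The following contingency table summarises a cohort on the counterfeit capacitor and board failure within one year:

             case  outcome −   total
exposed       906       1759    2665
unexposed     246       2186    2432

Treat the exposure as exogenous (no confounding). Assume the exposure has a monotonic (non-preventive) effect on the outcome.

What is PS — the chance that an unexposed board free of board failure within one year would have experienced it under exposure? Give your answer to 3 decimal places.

p₁ = P(outcome | exposed) = 906/2665 = 0.33996
p₀ = P(outcome | unexposed) = 246/2432 = 0.10115
Under exogeneity and monotonicity, PS = (p₁ − p₀)/(1 − p₀).
PS = (0.33996 − 0.10115) / 0.89885 ≈ 0.2657

PS ≈ 0.266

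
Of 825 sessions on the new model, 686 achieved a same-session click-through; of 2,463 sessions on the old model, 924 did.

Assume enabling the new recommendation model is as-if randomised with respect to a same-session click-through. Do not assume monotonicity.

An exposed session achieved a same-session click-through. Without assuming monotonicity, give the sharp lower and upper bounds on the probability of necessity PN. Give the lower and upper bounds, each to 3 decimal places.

0.549 ≤ PN ≤ 0.751

p₁ = P(outcome | exposed) = 686/825 = 0.83152
p₀ = P(outcome | unexposed) = 924/2463 = 0.37515
Under exogeneity alone the bounds on PN are max{0,(p₁−p₀)/p₁} ≤ PN ≤ min{1,(1−p₀)/p₁}.
  lower = (p₁ − p₀)/p₁ = 0.45636 / 0.83152 ≈ 0.5488
  upper = min{1, (1 − p₀)/p₁} = 0.62485 / 0.83152 ≈ 0.7515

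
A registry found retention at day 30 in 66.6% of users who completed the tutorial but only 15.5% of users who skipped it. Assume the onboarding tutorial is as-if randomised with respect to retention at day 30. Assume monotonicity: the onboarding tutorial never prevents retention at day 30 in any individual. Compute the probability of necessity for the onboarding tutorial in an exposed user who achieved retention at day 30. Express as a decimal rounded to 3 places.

PN ≈ 0.767

p₁ = 0.666, p₀ = 0.155.
Under exogeneity and monotonicity, PN = (p₁ − p₀) / p₁.
PN = (0.666 − 0.155) / 0.666 = 0.511 / 0.666 ≈ 0.7673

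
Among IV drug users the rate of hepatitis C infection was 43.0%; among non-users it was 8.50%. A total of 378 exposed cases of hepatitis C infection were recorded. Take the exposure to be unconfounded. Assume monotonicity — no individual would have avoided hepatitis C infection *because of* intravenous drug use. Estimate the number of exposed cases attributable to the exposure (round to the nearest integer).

p₁ = 0.43, p₀ = 0.085.
PN = (p₁ − p₀)/p₁ = (0.43 − 0.085) / 0.43 ≈ 0.80233.
Attributable cases ≈ PN × (exposed cases) = 0.80233 × 378 ≈ 303.28.

about 303 cases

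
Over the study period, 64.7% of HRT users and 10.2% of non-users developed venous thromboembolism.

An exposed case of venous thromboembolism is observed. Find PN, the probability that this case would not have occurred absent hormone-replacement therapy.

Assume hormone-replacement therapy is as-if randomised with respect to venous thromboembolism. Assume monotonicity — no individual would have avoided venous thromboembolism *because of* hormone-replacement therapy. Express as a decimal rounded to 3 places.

PN ≈ 0.842

p₁ = 0.647, p₀ = 0.102.
Under exogeneity and monotonicity, PN = (p₁ − p₀) / p₁.
PN = (0.647 − 0.102) / 0.647 = 0.545 / 0.647 ≈ 0.8423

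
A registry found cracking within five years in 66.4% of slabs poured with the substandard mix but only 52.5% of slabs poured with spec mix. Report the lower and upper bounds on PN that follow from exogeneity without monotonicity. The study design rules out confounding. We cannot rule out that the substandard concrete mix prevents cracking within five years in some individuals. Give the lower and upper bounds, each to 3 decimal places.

p₁ = 0.664, p₀ = 0.525.
Under exogeneity alone the bounds on PN are max{0,(p₁−p₀)/p₁} ≤ PN ≤ min{1,(1−p₀)/p₁}.
  lower = (p₁ − p₀)/p₁ = 0.139 / 0.664 ≈ 0.2093
  upper = min{1, (1 − p₀)/p₁} = 0.475 / 0.664 ≈ 0.7154

0.209 ≤ PN ≤ 0.715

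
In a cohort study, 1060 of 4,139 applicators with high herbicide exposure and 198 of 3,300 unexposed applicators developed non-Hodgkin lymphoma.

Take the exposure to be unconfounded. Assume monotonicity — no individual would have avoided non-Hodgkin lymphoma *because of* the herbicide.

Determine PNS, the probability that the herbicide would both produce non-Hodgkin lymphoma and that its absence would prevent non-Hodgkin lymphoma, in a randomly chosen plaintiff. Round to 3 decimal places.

PNS ≈ 0.196

p₁ = P(outcome | exposed) = 1060/4139 = 0.2561
p₀ = P(outcome | unexposed) = 198/3300 = 0.06
Under exogeneity and monotonicity, PNS = p₁ − p₀.
PNS = 0.2561 − 0.06 = 0.1961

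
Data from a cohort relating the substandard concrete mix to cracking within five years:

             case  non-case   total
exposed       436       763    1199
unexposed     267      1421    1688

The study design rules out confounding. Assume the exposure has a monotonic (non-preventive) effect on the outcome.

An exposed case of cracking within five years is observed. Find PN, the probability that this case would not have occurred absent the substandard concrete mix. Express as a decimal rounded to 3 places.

PN ≈ 0.565

p₁ = P(outcome | exposed) = 436/1199 = 0.36364
p₀ = P(outcome | unexposed) = 267/1688 = 0.15818
Under exogeneity and monotonicity, PN = (p₁ − p₀)/p₁.
PN = (0.36364 − 0.15818) / 0.36364 ≈ 0.5650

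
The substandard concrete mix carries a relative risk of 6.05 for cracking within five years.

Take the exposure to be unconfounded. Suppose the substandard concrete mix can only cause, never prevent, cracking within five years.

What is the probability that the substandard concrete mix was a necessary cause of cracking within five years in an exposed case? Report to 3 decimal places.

PN ≈ 0.835

Under exogeneity and monotonicity, PN = (RR − 1) / RR = 1 − 1/RR.
PN = (6.05 − 1) / 6.05 = 5.05 / 6.05 ≈ 0.8347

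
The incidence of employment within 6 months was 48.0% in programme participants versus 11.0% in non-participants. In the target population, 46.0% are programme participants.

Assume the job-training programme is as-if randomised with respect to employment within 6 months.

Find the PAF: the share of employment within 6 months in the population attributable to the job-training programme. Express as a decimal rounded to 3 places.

PAF ≈ 0.607

p₁ = 0.48, p₀ = 0.11.
Overall risk P(Y=1) = π·p₁ + (1−π)·p₀ = 0.46×0.48 + 0.54×0.11 = 0.2802.
Under exogeneity, PAF = [P(Y=1) − p₀] / P(Y=1).
PAF = (0.2802 − 0.11) / 0.2802 ≈ 0.6074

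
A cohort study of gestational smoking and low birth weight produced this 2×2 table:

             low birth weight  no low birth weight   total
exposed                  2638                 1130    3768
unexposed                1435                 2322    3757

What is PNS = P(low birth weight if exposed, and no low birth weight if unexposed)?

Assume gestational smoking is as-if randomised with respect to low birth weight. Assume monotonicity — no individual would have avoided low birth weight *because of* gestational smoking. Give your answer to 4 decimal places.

PNS ≈ 0.3182

p₁ = P(outcome | exposed) = 2638/3768 = 0.70011
p₀ = P(outcome | unexposed) = 1435/3757 = 0.38195
Under exogeneity and monotonicity, PNS = p₁ − p₀.
PNS = 0.70011 − 0.38195 = 0.31815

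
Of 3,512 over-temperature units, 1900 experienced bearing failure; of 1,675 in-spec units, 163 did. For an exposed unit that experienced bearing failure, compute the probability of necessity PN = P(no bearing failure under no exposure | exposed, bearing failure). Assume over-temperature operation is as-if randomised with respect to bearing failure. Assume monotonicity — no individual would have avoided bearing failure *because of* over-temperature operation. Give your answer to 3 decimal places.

PN ≈ 0.820

p₁ = P(outcome | exposed) = 1900/3512 = 0.541
p₀ = P(outcome | unexposed) = 163/1675 = 0.097313
Under exogeneity and monotonicity, PN = (p₁ − p₀) / p₁.
PN = (0.541 − 0.097313) / 0.541 = 0.44369 / 0.541 ≈ 0.8201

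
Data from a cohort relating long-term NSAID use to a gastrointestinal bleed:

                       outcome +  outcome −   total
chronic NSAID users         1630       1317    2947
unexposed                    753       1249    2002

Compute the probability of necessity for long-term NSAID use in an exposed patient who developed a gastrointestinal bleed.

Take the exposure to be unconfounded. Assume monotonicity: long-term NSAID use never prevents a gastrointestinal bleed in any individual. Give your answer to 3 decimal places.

p₁ = P(outcome | exposed) = 1630/2947 = 0.5531
p₀ = P(outcome | unexposed) = 753/2002 = 0.37612
Under exogeneity and monotonicity, PN = (p₁ − p₀)/p₁.
PN = (0.5531 − 0.37612) / 0.5531 ≈ 0.3200

PN ≈ 0.320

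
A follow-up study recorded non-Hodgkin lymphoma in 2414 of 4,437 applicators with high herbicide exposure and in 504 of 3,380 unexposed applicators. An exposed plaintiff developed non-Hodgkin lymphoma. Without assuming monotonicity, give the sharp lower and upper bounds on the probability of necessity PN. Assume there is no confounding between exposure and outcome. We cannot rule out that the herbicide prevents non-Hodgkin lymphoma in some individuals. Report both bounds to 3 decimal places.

0.726 ≤ PN ≤ 1.000

p₁ = P(outcome | exposed) = 2414/4437 = 0.54406
p₀ = P(outcome | unexposed) = 504/3380 = 0.14911
Under exogeneity alone the bounds on PN are max{0,(p₁−p₀)/p₁} ≤ PN ≤ min{1,(1−p₀)/p₁}.
  lower = (p₁ − p₀)/p₁ = 0.39495 / 0.54406 ≈ 0.7259
  upper = min{1, (1 − p₀)/p₁} = 0.85089 / 0.54406 ≈ 1.5640 → capped at 1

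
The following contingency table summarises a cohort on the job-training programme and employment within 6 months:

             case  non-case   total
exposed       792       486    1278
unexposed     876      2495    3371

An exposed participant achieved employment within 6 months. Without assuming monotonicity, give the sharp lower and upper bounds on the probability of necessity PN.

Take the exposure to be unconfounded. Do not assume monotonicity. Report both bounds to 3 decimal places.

0.581 ≤ PN ≤ 1.000

p₁ = P(outcome | exposed) = 792/1278 = 0.61972
p₀ = P(outcome | unexposed) = 876/3371 = 0.25986
Under exogeneity alone the bounds on PN are max{0,(p₁−p₀)/p₁} ≤ PN ≤ min{1,(1−p₀)/p₁}.
  lower = (p₁ − p₀)/p₁ = 0.35985 / 0.61972 ≈ 0.5807
  upper = min{1, (1 − p₀)/p₁} = 0.74014 / 0.61972 ≈ 1.1943 → capped at 1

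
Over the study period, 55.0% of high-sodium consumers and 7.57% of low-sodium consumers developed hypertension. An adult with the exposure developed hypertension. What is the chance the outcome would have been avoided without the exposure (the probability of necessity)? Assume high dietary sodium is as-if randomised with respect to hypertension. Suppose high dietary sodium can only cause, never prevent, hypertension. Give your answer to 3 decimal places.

p₁ = 0.55, p₀ = 0.0757.
Under exogeneity and monotonicity, PN = (p₁ − p₀) / p₁.
PN = (0.55 − 0.0757) / 0.55 = 0.4743 / 0.55 ≈ 0.8624

PN ≈ 0.862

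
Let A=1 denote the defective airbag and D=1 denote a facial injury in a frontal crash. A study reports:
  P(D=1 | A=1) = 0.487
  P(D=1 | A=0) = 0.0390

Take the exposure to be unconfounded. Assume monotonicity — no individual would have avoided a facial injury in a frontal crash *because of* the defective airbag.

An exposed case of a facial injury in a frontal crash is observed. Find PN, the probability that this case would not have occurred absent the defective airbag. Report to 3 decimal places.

PN ≈ 0.920

Let p₁ = 0.487, p₀ = 0.039.
Under exogeneity and monotonicity, PN = (p₁ − p₀) / p₁.
PN = (0.487 − 0.039) / 0.487 = 0.448 / 0.487 ≈ 0.9199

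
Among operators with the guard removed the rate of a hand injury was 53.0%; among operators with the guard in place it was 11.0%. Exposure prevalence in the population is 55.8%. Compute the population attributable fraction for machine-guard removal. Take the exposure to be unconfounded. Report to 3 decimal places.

p₁ = 0.53, p₀ = 0.11.
Overall risk P(Y=1) = π·p₁ + (1−π)·p₀ = 0.558×0.53 + 0.442×0.11 = 0.34436.
Under exogeneity, PAF = [P(Y=1) − p₀] / P(Y=1).
PAF = (0.34436 − 0.11) / 0.34436 ≈ 0.6806

PAF ≈ 0.681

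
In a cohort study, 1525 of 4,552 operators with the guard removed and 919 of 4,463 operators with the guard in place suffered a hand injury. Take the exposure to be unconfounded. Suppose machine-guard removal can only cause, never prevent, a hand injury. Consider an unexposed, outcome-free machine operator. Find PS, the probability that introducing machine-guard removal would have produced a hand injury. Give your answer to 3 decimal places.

PS ≈ 0.163

p₁ = P(outcome | exposed) = 1525/4552 = 0.33502
p₀ = P(outcome | unexposed) = 919/4463 = 0.20592
Under exogeneity and monotonicity, PS = (p₁ − p₀) / (1 − p₀).
PS = (0.33502 − 0.20592) / (1 − 0.20592) = 0.1291 / 0.79408 ≈ 0.1626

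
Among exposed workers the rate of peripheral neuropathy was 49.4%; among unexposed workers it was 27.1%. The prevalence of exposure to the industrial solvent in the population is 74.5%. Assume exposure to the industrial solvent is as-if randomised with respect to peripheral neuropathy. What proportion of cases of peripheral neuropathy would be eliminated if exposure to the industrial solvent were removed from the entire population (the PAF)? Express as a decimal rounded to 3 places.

PAF ≈ 0.380

p₁ = 0.494, p₀ = 0.271.
Overall risk P(Y=1) = π·p₁ + (1−π)·p₀ = 0.745×0.494 + 0.255×0.271 = 0.43713.
Under exogeneity, PAF = [P(Y=1) − p₀] / P(Y=1).
PAF = (0.43713 − 0.271) / 0.43713 ≈ 0.3801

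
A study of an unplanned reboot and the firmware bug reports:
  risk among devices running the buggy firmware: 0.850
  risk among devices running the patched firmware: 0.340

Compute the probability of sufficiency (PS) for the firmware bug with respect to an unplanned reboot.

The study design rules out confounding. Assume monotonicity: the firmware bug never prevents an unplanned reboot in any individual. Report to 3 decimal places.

Let p₁ = 0.85, p₀ = 0.34.
Under exogeneity and monotonicity, PS = (p₁ − p₀) / (1 − p₀).
PS = (0.85 − 0.34) / (1 − 0.34) = 0.51 / 0.66 ≈ 0.7727

PS ≈ 0.773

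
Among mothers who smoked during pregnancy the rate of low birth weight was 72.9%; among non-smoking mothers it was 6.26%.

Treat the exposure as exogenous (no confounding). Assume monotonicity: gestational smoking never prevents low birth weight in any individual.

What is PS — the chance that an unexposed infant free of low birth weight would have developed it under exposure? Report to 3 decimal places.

PS ≈ 0.711

p₁ = 0.729, p₀ = 0.0626.
Under exogeneity and monotonicity, PS = (p₁ − p₀) / (1 − p₀).
PS = (0.729 − 0.0626) / (1 − 0.0626) = 0.6664 / 0.9374 ≈ 0.7109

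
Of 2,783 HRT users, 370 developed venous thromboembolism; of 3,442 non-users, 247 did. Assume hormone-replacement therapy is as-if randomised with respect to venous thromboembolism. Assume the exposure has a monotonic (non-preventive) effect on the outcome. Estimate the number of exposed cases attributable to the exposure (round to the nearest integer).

about 170 cases

p₁ = P(outcome | exposed) = 370/2783 = 0.13295
p₀ = P(outcome | unexposed) = 247/3442 = 0.071761
PN = (p₁ − p₀)/p₁ = (0.13295 − 0.071761) / 0.13295 ≈ 0.46024.
Attributable cases ≈ PN × (exposed cases) = 0.46024 × 370 ≈ 170.29.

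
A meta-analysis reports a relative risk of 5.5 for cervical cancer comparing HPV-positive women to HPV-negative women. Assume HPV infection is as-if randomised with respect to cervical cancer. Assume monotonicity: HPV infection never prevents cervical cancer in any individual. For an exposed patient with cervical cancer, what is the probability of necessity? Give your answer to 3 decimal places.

Under exogeneity and monotonicity, PN = (RR − 1) / RR = 1 − 1/RR.
PN = (5.5 − 1) / 5.5 = 4.5 / 5.5 ≈ 0.8182

PN ≈ 0.818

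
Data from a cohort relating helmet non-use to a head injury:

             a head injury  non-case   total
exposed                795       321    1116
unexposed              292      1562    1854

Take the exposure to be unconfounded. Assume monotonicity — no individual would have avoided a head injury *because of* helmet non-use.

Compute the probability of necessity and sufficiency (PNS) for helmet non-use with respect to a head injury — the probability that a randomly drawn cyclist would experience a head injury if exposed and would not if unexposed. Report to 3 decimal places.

p₁ = P(outcome | exposed) = 795/1116 = 0.71237
p₀ = P(outcome | unexposed) = 292/1854 = 0.1575
Under exogeneity and monotonicity, PNS = p₁ − p₀.
PNS = 0.71237 − 0.1575 = 0.55487

PNS ≈ 0.555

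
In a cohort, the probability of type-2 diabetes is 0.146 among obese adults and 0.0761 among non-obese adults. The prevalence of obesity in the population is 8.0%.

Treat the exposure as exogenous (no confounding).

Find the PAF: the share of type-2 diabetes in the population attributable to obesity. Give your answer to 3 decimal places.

PAF ≈ 0.068

Let p₁ = 0.146, p₀ = 0.0761.
Overall risk P(Y=1) = π·p₁ + (1−π)·p₀ = 0.08×0.146 + 0.92×0.0761 = 0.081692.
Under exogeneity, PAF = [P(Y=1) − p₀] / P(Y=1).
PAF = (0.081692 − 0.0761) / 0.081692 ≈ 0.0685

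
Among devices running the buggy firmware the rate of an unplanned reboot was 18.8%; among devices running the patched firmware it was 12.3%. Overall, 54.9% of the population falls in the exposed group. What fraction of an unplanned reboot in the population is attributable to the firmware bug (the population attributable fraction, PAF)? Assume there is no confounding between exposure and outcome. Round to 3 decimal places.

PAF ≈ 0.225

p₁ = 0.188, p₀ = 0.123.
Overall risk P(Y=1) = π·p₁ + (1−π)·p₀ = 0.549×0.188 + 0.451×0.123 = 0.15868.
Under exogeneity, PAF = [P(Y=1) − p₀] / P(Y=1).
PAF = (0.15868 − 0.123) / 0.15868 ≈ 0.2249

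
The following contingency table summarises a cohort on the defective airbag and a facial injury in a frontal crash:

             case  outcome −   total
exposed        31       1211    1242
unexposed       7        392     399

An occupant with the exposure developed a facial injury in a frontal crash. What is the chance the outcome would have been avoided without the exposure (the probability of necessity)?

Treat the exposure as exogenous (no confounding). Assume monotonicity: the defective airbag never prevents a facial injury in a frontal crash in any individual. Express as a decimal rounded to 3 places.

p₁ = P(outcome | exposed) = 31/1242 = 0.02496
p₀ = P(outcome | unexposed) = 7/399 = 0.017544
Under exogeneity and monotonicity, PN = (p₁ − p₀) / p₁.
PN = (0.02496 − 0.017544) / 0.02496 = 0.0074159 / 0.02496 ≈ 0.2971

PN ≈ 0.297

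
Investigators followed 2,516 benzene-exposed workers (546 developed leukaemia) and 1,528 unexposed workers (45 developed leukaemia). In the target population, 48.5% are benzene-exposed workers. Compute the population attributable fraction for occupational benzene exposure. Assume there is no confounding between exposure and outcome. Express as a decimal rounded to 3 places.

p₁ = P(outcome | exposed) = 546/2516 = 0.21701
p₀ = P(outcome | unexposed) = 45/1528 = 0.02945
Overall risk P(Y=1) = π·p₁ + (1−π)·p₀ = 0.485×0.21701 + 0.515×0.02945 = 0.12042.
Under exogeneity, PAF = [P(Y=1) − p₀] / P(Y=1).
PAF = (0.12042 − 0.02945) / 0.12042 ≈ 0.7554

PAF ≈ 0.755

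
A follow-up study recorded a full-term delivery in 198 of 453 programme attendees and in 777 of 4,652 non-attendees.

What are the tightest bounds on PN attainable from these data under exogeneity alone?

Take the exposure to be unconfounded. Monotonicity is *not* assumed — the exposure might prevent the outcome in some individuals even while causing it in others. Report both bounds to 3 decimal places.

p₁ = P(outcome | exposed) = 198/453 = 0.43709
p₀ = P(outcome | unexposed) = 777/4652 = 0.16702
Under exogeneity alone the bounds on PN are max{0,(p₁−p₀)/p₁} ≤ PN ≤ min{1,(1−p₀)/p₁}.
  lower = (p₁ − p₀)/p₁ = 0.27006 / 0.43709 ≈ 0.6179
  upper = min{1, (1 − p₀)/p₁} = 0.83298 / 0.43709 ≈ 1.9057 → capped at 1

0.618 ≤ PN ≤ 1.000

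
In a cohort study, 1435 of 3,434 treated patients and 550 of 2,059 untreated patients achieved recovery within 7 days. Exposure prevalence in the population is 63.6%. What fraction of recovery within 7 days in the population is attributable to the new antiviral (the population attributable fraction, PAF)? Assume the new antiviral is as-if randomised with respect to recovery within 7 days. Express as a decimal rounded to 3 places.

p₁ = P(outcome | exposed) = 1435/3434 = 0.41788
p₀ = P(outcome | unexposed) = 550/2059 = 0.26712
Overall risk P(Y=1) = π·p₁ + (1−π)·p₀ = 0.636×0.41788 + 0.364×0.26712 = 0.363.
Under exogeneity, PAF = [P(Y=1) − p₀] / P(Y=1).
PAF = (0.363 − 0.26712) / 0.363 ≈ 0.2641

PAF ≈ 0.264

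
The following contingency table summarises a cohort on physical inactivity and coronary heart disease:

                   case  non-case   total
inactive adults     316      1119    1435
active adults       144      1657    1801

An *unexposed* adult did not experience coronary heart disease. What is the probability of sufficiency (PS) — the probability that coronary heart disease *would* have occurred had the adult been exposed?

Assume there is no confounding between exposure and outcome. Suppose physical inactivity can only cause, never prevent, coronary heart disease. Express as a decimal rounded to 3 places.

PS ≈ 0.152

p₁ = P(outcome | exposed) = 316/1435 = 0.22021
p₀ = P(outcome | unexposed) = 144/1801 = 0.079956
Under exogeneity and monotonicity, PS = (p₁ − p₀)/(1 − p₀).
PS = (0.22021 − 0.079956) / 0.92004 ≈ 0.1524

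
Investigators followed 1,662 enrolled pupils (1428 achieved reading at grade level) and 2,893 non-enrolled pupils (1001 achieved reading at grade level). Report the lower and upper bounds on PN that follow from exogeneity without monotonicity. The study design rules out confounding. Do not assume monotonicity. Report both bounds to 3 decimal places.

0.597 ≤ PN ≤ 0.761

p₁ = P(outcome | exposed) = 1428/1662 = 0.85921
p₀ = P(outcome | unexposed) = 1001/2893 = 0.34601
Under exogeneity alone the bounds on PN are max{0,(p₁−p₀)/p₁} ≤ PN ≤ min{1,(1−p₀)/p₁}.
  lower = (p₁ − p₀)/p₁ = 0.5132 / 0.85921 ≈ 0.5973
  upper = min{1, (1 − p₀)/p₁} = 0.65399 / 0.85921 ≈ 0.7612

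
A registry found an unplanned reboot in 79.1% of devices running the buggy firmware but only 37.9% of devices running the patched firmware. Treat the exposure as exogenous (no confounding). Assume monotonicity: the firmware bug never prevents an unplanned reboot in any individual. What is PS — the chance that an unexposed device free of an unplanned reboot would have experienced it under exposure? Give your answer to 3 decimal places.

p₁ = 0.791, p₀ = 0.379.
Under exogeneity and monotonicity, PS = (p₁ − p₀) / (1 − p₀).
PS = (0.791 − 0.379) / (1 − 0.379) = 0.412 / 0.621 ≈ 0.6634

PS ≈ 0.663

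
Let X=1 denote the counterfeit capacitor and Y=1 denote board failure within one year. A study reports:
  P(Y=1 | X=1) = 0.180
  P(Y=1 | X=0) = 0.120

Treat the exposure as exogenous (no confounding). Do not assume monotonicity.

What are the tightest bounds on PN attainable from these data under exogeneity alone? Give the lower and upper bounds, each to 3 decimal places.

Let p₁ = 0.18, p₀ = 0.12.
Under exogeneity alone the bounds on PN are max{0,(p₁−p₀)/p₁} ≤ PN ≤ min{1,(1−p₀)/p₁}.
  lower = (p₁ − p₀)/p₁ = 0.06 / 0.18 ≈ 0.3333
  upper = min{1, (1 − p₀)/p₁} = 0.88 / 0.18 ≈ 4.8889 → capped at 1

0.333 ≤ PN ≤ 1.000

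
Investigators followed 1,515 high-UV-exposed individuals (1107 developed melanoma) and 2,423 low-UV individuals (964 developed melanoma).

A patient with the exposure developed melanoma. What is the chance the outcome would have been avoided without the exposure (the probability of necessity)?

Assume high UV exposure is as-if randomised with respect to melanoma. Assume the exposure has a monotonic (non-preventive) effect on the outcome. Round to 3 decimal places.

PN ≈ 0.456

p₁ = P(outcome | exposed) = 1107/1515 = 0.73069
p₀ = P(outcome | unexposed) = 964/2423 = 0.39785
Under exogeneity and monotonicity, PN = (p₁ − p₀) / p₁.
PN = (0.73069 − 0.39785) / 0.73069 = 0.33284 / 0.73069 ≈ 0.4555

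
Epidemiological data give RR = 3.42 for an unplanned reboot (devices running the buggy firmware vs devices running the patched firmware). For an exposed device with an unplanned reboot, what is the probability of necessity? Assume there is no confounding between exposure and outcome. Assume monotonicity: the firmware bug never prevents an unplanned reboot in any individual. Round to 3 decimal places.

PN ≈ 0.708

Under exogeneity and monotonicity, PN = (RR − 1) / RR = 1 − 1/RR.
PN = (3.42 − 1) / 3.42 = 2.42 / 3.42 ≈ 0.7076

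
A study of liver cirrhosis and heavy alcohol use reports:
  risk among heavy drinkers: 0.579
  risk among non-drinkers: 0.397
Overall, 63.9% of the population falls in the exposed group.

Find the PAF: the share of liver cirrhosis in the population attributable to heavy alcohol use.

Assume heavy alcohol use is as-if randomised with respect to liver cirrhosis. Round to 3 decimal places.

PAF ≈ 0.227

Let p₁ = 0.579, p₀ = 0.397.
Overall risk P(Y=1) = π·p₁ + (1−π)·p₀ = 0.639×0.579 + 0.361×0.397 = 0.5133.
Under exogeneity, PAF = [P(Y=1) − p₀] / P(Y=1).
PAF = (0.5133 − 0.397) / 0.5133 ≈ 0.2266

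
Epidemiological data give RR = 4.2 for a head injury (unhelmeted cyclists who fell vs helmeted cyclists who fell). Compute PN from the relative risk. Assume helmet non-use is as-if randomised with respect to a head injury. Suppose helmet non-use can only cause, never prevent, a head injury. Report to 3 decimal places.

Under exogeneity and monotonicity, PN = (RR − 1) / RR = 1 − 1/RR.
PN = (4.2 − 1) / 4.2 = 3.2 / 4.2 ≈ 0.7619

PN ≈ 0.762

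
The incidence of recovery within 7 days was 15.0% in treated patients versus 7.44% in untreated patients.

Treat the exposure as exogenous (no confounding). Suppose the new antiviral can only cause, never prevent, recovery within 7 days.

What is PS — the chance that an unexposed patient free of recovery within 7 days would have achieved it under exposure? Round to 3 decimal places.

p₁ = 0.15, p₀ = 0.0744.
Under exogeneity and monotonicity, PS = (p₁ − p₀) / (1 − p₀).
PS = (0.15 − 0.0744) / (1 − 0.0744) = 0.0756 / 0.9256 ≈ 0.0817

PS ≈ 0.082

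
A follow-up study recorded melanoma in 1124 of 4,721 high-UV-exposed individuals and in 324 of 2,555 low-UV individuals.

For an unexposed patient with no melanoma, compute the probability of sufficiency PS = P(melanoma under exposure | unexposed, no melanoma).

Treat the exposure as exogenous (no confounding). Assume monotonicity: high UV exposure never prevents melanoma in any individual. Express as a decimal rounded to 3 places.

PS ≈ 0.127

p₁ = P(outcome | exposed) = 1124/4721 = 0.23809
p₀ = P(outcome | unexposed) = 324/2555 = 0.12681
Under exogeneity and monotonicity, PS = (p₁ − p₀) / (1 − p₀).
PS = (0.23809 − 0.12681) / (1 − 0.12681) = 0.11127 / 0.87319 ≈ 0.1274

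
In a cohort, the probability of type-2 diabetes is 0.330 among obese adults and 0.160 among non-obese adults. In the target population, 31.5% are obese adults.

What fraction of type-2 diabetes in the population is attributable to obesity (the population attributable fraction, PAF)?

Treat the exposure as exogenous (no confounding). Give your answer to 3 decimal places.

Let p₁ = 0.33, p₀ = 0.16.
Overall risk P(Y=1) = π·p₁ + (1−π)·p₀ = 0.315×0.33 + 0.685×0.16 = 0.21355.
Under exogeneity, PAF = [P(Y=1) − p₀] / P(Y=1).
PAF = (0.21355 − 0.16) / 0.21355 ≈ 0.2508

PAF ≈ 0.251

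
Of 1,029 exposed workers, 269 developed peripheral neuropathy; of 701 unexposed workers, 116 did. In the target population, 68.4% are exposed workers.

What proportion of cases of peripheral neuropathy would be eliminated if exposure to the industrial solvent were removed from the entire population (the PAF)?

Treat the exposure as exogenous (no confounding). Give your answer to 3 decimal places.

p₁ = P(outcome | exposed) = 269/1029 = 0.26142
p₀ = P(outcome | unexposed) = 116/701 = 0.16548
Overall risk P(Y=1) = π·p₁ + (1−π)·p₀ = 0.684×0.26142 + 0.316×0.16548 = 0.2311.
Under exogeneity, PAF = [P(Y=1) − p₀] / P(Y=1).
PAF = (0.2311 − 0.16548) / 0.2311 ≈ 0.2840

PAF ≈ 0.284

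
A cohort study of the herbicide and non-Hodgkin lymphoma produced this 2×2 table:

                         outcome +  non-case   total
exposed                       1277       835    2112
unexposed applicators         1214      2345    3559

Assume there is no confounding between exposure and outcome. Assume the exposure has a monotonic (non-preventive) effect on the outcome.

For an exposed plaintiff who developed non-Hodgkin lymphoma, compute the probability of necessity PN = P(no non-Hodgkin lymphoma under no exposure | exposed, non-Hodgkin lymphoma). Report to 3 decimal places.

p₁ = P(outcome | exposed) = 1277/2112 = 0.60464
p₀ = P(outcome | unexposed) = 1214/3559 = 0.34111
Under exogeneity and monotonicity, PN = (p₁ − p₀)/p₁.
PN = (0.60464 − 0.34111) / 0.60464 ≈ 0.4359

PN ≈ 0.436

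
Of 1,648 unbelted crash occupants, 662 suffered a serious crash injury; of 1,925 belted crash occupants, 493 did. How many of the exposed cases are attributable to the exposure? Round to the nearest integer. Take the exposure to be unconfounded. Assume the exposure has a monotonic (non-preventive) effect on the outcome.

about 240 cases

p₁ = P(outcome | exposed) = 662/1648 = 0.4017
p₀ = P(outcome | unexposed) = 493/1925 = 0.2561
PN = (p₁ − p₀)/p₁ = (0.4017 − 0.2561) / 0.4017 ≈ 0.36245.
Attributable cases ≈ PN × (exposed cases) = 0.36245 × 662 ≈ 239.94.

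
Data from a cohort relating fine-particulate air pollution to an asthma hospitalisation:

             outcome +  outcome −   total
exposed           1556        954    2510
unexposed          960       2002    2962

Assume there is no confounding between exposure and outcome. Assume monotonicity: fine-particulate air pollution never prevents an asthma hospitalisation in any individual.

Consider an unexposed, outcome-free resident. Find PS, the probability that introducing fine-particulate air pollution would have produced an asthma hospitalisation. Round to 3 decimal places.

p₁ = P(outcome | exposed) = 1556/2510 = 0.61992
p₀ = P(outcome | unexposed) = 960/2962 = 0.32411
Under exogeneity and monotonicity, PS = (p₁ − p₀) / (1 − p₀).
PS = (0.61992 − 0.32411) / (1 − 0.32411) = 0.29581 / 0.67589 ≈ 0.4377

PS ≈ 0.438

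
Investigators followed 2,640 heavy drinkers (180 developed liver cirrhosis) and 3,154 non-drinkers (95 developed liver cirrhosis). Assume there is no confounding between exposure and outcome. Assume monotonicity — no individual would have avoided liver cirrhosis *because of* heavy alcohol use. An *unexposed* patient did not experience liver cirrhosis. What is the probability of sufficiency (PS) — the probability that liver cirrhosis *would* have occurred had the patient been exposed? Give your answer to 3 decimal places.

PS ≈ 0.039

p₁ = P(outcome | exposed) = 180/2640 = 0.068182
p₀ = P(outcome | unexposed) = 95/3154 = 0.03012
Under exogeneity and monotonicity, PS = (p₁ − p₀) / (1 − p₀).
PS = (0.068182 − 0.03012) / (1 − 0.03012) = 0.038061 / 0.96988 ≈ 0.0392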